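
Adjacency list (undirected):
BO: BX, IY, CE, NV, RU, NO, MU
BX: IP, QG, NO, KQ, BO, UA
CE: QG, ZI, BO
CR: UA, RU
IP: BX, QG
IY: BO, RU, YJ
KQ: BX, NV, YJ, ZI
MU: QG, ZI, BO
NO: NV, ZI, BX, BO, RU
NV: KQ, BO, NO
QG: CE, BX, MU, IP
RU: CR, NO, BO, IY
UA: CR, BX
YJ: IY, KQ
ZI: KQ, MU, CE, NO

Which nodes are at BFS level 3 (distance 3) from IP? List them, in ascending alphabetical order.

Level 0: IP
Level 1: BX, QG
Level 2: BO, CE, KQ, MU, NO, UA
Level 3: CR, IY, NV, RU, YJ, ZI

CR, IY, NV, RU, YJ, ZI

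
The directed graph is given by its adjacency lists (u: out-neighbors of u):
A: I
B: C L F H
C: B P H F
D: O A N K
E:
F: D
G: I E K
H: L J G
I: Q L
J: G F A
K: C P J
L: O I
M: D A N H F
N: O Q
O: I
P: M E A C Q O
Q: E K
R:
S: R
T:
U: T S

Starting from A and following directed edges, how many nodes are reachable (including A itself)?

BFS from A visits: A, I, L, Q, O, E, K, C, J, P, B, F, H, G, M, D, N
Reachable nodes: 17 of 21 total.

17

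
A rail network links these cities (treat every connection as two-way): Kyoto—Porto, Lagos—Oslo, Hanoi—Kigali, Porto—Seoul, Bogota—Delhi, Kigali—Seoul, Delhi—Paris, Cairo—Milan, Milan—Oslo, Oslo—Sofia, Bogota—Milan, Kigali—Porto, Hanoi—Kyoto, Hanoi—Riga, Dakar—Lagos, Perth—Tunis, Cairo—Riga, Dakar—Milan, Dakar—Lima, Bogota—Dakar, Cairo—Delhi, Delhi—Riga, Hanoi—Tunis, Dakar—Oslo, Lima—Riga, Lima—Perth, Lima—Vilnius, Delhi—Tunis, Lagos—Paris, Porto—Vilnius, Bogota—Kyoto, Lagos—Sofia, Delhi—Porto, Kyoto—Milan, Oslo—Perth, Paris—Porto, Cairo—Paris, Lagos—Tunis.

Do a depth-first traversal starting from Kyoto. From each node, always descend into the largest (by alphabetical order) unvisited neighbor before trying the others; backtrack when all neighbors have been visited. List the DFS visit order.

Kyoto → Porto → Vilnius → Lima → Riga → Hanoi → Tunis → Perth → Oslo → Sofia → Lagos → Paris → Delhi → Cairo → Milan → Dakar → Bogota → Kigali → Seoul

Visit Kyoto
Kyoto → Porto
Porto → Vilnius
Vilnius → Lima
Lima → Riga
Riga → Hanoi
Hanoi → Tunis
Tunis → Perth
Perth → Oslo
Oslo → Sofia
Sofia → Lagos
Lagos → Paris
Paris → Delhi
Delhi → Cairo
Cairo → Milan
Milan → Dakar
Dakar → Bogota
Hanoi → Kigali
Kigali → Seoul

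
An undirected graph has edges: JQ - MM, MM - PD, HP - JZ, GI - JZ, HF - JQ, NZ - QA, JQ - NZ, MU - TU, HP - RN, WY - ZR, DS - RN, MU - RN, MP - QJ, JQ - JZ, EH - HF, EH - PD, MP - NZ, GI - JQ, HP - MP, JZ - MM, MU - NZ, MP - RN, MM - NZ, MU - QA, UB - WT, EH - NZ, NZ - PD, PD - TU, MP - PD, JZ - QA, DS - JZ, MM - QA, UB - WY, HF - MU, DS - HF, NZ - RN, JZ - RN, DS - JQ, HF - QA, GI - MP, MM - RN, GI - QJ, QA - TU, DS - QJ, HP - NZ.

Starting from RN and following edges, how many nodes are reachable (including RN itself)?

16

BFS from RN visits: RN, DS, HP, JZ, MM, MP, MU, NZ, HF, JQ, QJ, GI, QA, PD, TU, EH
Reachable nodes: 16 of 20 total.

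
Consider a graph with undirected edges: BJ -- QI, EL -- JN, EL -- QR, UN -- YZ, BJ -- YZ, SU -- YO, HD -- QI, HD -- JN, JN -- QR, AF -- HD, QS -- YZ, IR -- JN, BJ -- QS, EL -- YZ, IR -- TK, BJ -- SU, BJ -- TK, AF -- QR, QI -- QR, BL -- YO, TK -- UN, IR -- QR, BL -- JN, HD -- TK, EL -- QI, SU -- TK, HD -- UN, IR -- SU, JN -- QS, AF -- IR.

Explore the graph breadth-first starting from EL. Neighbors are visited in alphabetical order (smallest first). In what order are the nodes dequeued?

EL → JN → QI → QR → YZ → BL → HD → IR → QS → BJ → AF → UN → YO → TK → SU

Visit EL; enqueue JN, QI, QR, YZ → queue [JN, QI, QR, YZ]
Visit JN; enqueue BL, HD, IR, QS → queue [QI, QR, YZ, BL, HD, IR, QS]
Visit QI; enqueue BJ → queue [QR, YZ, BL, HD, IR, QS, BJ]
Visit QR; enqueue AF → queue [YZ, BL, HD, IR, QS, BJ, AF]
Visit YZ; enqueue UN → queue [BL, HD, IR, QS, BJ, AF, UN]
Visit BL; enqueue YO → queue [HD, IR, QS, BJ, AF, UN, YO]
Visit HD; enqueue TK → queue [IR, QS, BJ, AF, UN, YO, TK]
Visit IR; enqueue SU → queue [QS, BJ, AF, UN, YO, TK, SU]
Visit QS → queue [BJ, AF, UN, YO, TK, SU]
Visit BJ → queue [AF, UN, YO, TK, SU]
Visit AF → queue [UN, YO, TK, SU]
Visit UN → queue [YO, TK, SU]
Visit YO → queue [TK, SU]
Visit TK → queue [SU]
Visit SU → queue []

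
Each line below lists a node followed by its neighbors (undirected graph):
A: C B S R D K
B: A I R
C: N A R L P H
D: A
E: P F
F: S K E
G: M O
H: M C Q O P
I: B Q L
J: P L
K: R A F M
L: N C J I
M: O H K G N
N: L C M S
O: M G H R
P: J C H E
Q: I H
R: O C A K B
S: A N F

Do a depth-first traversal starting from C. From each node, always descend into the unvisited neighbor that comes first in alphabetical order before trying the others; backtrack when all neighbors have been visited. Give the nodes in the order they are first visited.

C -> A -> B -> I -> L -> J -> P -> E -> F -> K -> M -> G -> O -> H -> Q -> R -> N -> S -> D

Visit C
C → A
A → B
B → I
I → L
L → J
J → P
P → E
E → F
F → K
K → M
M → G
G → O
O → H
H → Q
O → R
M → N
N → S
A → D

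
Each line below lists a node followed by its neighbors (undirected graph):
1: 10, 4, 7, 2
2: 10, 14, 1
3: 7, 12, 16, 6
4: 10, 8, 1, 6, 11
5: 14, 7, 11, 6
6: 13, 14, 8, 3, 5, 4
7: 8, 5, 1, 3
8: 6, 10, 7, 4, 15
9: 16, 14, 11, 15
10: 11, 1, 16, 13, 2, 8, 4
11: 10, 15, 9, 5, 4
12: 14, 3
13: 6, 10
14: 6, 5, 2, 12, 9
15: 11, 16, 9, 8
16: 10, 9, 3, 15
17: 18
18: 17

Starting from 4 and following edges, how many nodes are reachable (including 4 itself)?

16

BFS from 4 visits: 4, 11, 10, 8, 6, 1, 15, 9, 5, 16, 13, 2, 7, 14, 3, 12
Reachable nodes: 16 of 18 total.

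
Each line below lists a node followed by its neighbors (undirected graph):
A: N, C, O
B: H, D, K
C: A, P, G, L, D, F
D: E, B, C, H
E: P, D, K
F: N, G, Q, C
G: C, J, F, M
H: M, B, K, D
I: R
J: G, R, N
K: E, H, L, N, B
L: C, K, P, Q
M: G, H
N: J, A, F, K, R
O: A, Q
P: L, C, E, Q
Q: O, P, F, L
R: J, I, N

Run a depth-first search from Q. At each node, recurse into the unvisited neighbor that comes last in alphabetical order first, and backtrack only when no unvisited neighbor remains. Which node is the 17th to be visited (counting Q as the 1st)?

Visit Q
Q → P
P → L
L → K
K → N
N → R
R → J
J → G
G → M
M → H
H → D
D → E
D → C
C → F
C → A
A → O
D → B
R → I

Visit order: Q, P, L, K, N, R, J, G, M, H, D, E, C, F, A, O, B, I

B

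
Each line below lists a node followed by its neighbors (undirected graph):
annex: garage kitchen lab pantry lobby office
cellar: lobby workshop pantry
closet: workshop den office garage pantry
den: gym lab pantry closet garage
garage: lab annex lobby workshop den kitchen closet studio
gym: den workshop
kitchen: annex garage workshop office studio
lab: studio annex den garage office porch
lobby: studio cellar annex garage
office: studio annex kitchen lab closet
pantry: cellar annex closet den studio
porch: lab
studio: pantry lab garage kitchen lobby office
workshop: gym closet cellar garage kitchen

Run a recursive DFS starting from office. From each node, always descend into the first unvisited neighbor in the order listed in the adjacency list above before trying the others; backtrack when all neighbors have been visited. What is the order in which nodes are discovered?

office studio pantry cellar lobby annex garage lab den gym workshop closet kitchen porch

Visit office
office → studio
studio → pantry
pantry → cellar
cellar → lobby
lobby → annex
annex → garage
garage → lab
lab → den
den → gym
gym → workshop
workshop → closet
workshop → kitchen
lab → porch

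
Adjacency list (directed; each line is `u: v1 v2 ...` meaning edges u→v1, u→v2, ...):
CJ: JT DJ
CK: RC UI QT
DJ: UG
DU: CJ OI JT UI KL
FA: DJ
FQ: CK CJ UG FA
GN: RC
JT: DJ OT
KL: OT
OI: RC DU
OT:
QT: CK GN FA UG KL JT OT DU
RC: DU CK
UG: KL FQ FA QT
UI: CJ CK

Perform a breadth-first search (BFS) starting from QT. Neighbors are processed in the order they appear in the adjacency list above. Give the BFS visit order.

QT, CK, GN, FA, UG, KL, JT, OT, DU, RC, UI, DJ, FQ, CJ, OI

Visit QT; enqueue CK, GN, FA, UG, KL, JT, OT, DU → queue [CK, GN, FA, UG, KL, JT, OT, DU]
Visit CK; enqueue RC, UI → queue [GN, FA, UG, KL, JT, OT, DU, RC, UI]
Visit GN → queue [FA, UG, KL, JT, OT, DU, RC, UI]
Visit FA; enqueue DJ → queue [UG, KL, JT, OT, DU, RC, UI, DJ]
Visit UG; enqueue FQ → queue [KL, JT, OT, DU, RC, UI, DJ, FQ]
Visit KL → queue [JT, OT, DU, RC, UI, DJ, FQ]
Visit JT → queue [OT, DU, RC, UI, DJ, FQ]
Visit OT → queue [DU, RC, UI, DJ, FQ]
Visit DU; enqueue CJ, OI → queue [RC, UI, DJ, FQ, CJ, OI]
Visit RC → queue [UI, DJ, FQ, CJ, OI]
Visit UI → queue [DJ, FQ, CJ, OI]
Visit DJ → queue [FQ, CJ, OI]
Visit FQ → queue [CJ, OI]
Visit CJ → queue [OI]
Visit OI → queue []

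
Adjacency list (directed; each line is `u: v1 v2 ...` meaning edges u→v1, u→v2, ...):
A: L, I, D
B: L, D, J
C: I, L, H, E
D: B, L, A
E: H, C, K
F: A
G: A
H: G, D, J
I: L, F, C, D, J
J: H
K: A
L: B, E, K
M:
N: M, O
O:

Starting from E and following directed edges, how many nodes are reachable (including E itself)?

12

BFS from E visits: E, H, C, K, G, D, J, I, L, A, B, F
Reachable nodes: 12 of 15 total.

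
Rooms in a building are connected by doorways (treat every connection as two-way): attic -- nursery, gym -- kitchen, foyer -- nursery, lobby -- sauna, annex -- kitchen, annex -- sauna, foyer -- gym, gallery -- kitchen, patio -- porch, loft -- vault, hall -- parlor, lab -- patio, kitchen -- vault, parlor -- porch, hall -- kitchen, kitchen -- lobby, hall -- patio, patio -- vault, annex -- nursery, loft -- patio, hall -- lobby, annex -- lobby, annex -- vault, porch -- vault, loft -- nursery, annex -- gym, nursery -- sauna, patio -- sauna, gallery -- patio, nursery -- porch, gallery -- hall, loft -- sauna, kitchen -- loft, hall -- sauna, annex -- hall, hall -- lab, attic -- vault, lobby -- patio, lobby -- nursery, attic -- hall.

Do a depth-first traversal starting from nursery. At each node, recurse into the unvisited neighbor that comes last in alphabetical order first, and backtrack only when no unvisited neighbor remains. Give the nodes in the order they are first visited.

nursery → sauna → patio → vault → porch → parlor → hall → lobby → kitchen → loft → gym → foyer → annex → gallery → lab → attic

Visit nursery
nursery → sauna
sauna → patio
patio → vault
vault → porch
porch → parlor
parlor → hall
hall → lobby
lobby → kitchen
kitchen → loft
kitchen → gym
gym → foyer
gym → annex
kitchen → gallery
hall → lab
hall → attic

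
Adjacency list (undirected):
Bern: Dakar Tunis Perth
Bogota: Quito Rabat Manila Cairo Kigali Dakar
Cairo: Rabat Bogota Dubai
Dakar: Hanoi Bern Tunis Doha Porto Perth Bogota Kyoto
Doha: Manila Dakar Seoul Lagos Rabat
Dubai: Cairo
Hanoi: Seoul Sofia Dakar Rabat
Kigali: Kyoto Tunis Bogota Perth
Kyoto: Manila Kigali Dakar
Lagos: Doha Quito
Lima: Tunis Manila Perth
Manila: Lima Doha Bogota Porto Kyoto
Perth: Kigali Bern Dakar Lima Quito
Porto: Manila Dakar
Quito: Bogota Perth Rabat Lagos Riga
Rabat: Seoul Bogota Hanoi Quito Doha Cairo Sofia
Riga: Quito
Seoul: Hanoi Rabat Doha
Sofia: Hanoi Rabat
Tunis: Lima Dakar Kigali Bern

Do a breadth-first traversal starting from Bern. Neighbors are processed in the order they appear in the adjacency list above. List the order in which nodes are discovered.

Bern, Dakar, Tunis, Perth, Hanoi, Doha, Porto, Bogota, Kyoto, Lima, Kigali, Quito, Seoul, Sofia, Rabat, Manila, Lagos, Cairo, Riga, Dubai

Visit Bern; enqueue Dakar, Tunis, Perth → queue [Dakar, Tunis, Perth]
Visit Dakar; enqueue Hanoi, Doha, Porto, Bogota, Kyoto → queue [Tunis, Perth, Hanoi, Doha, Porto, Bogota, Kyoto]
Visit Tunis; enqueue Lima, Kigali → queue [Perth, Hanoi, Doha, Porto, Bogota, Kyoto, Lima, Kigali]
Visit Perth; enqueue Quito → queue [Hanoi, Doha, Porto, Bogota, Kyoto, Lima, Kigali, Quito]
Visit Hanoi; enqueue Seoul, Sofia, Rabat → queue [Doha, Porto, Bogota, Kyoto, Lima, Kigali, Quito, Seoul, Sofia, Rabat]
Visit Doha; enqueue Manila, Lagos → queue [Porto, Bogota, Kyoto, Lima, Kigali, Quito, Seoul, Sofia, Rabat, Manila, Lagos]
Visit Porto → queue [Bogota, Kyoto, Lima, Kigali, Quito, Seoul, Sofia, Rabat, Manila, Lagos]
Visit Bogota; enqueue Cairo → queue [Kyoto, Lima, Kigali, Quito, Seoul, Sofia, Rabat, Manila, Lagos, Cairo]
Visit Kyoto → queue [Lima, Kigali, Quito, Seoul, Sofia, Rabat, Manila, Lagos, Cairo]
Visit Lima → queue [Kigali, Quito, Seoul, Sofia, Rabat, Manila, Lagos, Cairo]
Visit Kigali → queue [Quito, Seoul, Sofia, Rabat, Manila, Lagos, Cairo]
Visit Quito; enqueue Riga → queue [Seoul, Sofia, Rabat, Manila, Lagos, Cairo, Riga]
Visit Seoul → queue [Sofia, Rabat, Manila, Lagos, Cairo, Riga]
Visit Sofia → queue [Rabat, Manila, Lagos, Cairo, Riga]
Visit Rabat → queue [Manila, Lagos, Cairo, Riga]
Visit Manila → queue [Lagos, Cairo, Riga]
Visit Lagos → queue [Cairo, Riga]
Visit Cairo; enqueue Dubai → queue [Riga, Dubai]
Visit Riga → queue [Dubai]
Visit Dubai → queue []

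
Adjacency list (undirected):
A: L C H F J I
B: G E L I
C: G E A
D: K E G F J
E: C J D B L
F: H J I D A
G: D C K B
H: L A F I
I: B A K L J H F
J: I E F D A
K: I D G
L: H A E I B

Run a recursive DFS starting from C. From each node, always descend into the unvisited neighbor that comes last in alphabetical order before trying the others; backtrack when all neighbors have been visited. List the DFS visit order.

C G K I L H F J E D B A

Visit C
C → G
G → K
K → I
I → L
L → H
H → F
F → J
J → E
E → D
E → B
J → A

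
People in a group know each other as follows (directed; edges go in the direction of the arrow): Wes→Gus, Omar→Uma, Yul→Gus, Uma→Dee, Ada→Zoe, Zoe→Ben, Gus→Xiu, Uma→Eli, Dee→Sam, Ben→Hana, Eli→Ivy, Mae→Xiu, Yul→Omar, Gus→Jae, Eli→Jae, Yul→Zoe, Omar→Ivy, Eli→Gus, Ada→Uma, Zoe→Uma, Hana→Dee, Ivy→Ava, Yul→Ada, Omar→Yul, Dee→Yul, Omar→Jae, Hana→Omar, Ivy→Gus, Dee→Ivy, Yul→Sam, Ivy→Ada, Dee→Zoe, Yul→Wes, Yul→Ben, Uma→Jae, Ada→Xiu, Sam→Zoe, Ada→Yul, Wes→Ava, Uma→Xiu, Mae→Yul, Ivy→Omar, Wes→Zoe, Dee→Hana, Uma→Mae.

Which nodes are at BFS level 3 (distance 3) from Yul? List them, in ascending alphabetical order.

Level 0: Yul
Level 1: Ada, Ben, Gus, Omar, Sam, Wes, Zoe
Level 2: Ava, Hana, Ivy, Jae, Uma, Xiu
Level 3: Dee, Eli, Mae

Dee, Eli, Mae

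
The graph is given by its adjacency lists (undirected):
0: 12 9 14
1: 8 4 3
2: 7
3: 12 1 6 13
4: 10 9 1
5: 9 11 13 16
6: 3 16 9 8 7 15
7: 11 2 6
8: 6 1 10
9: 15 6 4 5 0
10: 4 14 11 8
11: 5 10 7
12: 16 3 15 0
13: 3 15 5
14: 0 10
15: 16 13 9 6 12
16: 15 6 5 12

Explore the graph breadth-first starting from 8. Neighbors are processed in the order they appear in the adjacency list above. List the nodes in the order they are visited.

8, 6, 1, 10, 3, 16, 9, 7, 15, 4, 14, 11, 12, 13, 5, 0, 2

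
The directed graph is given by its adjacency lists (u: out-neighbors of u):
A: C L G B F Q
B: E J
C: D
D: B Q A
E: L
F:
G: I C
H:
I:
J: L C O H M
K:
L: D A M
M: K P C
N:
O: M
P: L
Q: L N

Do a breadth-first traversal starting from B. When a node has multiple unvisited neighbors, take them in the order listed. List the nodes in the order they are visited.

B, E, J, L, C, O, H, M, D, A, K, P, Q, G, F, N, I

Visit B; enqueue E, J → queue [E, J]
Visit E; enqueue L → queue [J, L]
Visit J; enqueue C, O, H, M → queue [L, C, O, H, M]
Visit L; enqueue D, A → queue [C, O, H, M, D, A]
Visit C → queue [O, H, M, D, A]
Visit O → queue [H, M, D, A]
Visit H → queue [M, D, A]
Visit M; enqueue K, P → queue [D, A, K, P]
Visit D; enqueue Q → queue [A, K, P, Q]
Visit A; enqueue G, F → queue [K, P, Q, G, F]
Visit K → queue [P, Q, G, F]
Visit P → queue [Q, G, F]
Visit Q; enqueue N → queue [G, F, N]
Visit G; enqueue I → queue [F, N, I]
Visit F → queue [N, I]
Visit N → queue [I]
Visit I → queue []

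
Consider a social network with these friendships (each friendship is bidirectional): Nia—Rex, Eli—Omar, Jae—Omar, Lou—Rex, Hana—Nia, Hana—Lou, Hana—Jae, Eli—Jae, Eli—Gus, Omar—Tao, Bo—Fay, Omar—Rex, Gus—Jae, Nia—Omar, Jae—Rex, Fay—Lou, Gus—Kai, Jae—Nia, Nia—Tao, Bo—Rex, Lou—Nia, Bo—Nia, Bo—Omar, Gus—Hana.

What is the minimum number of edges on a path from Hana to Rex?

2

Level 0: Hana
Level 1: Gus, Jae, Lou, Nia
Level 2: Bo, Eli, Fay, Kai, Omar, Rex, Tao
Rex first appears at level 2.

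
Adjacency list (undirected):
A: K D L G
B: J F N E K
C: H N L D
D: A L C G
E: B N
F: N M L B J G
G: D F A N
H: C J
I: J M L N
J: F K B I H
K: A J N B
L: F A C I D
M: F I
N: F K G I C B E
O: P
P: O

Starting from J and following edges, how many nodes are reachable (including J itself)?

14

BFS from J visits: J, F, K, B, I, H, N, M, L, G, A, E, C, D
Reachable nodes: 14 of 16 total.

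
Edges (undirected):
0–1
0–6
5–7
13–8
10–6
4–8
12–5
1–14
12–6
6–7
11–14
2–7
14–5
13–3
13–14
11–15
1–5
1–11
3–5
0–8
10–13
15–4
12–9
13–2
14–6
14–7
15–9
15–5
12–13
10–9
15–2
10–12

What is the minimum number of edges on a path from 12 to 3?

2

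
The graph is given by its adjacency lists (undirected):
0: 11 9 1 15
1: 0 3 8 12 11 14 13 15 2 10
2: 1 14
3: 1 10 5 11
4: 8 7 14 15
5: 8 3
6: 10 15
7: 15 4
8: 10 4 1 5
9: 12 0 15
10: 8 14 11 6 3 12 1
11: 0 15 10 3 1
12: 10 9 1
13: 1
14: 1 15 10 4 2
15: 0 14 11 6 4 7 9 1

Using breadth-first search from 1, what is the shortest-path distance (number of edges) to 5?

2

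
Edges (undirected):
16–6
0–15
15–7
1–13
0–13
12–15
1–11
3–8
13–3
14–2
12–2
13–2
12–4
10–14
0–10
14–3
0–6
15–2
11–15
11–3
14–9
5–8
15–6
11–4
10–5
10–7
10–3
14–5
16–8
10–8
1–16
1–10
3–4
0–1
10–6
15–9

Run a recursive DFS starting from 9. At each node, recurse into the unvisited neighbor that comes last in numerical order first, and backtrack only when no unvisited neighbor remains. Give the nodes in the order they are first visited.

Visit 9
9 → 15
15 → 12
12 → 4
4 → 11
11 → 3
3 → 14
14 → 10
10 → 8
8 → 16
16 → 6
6 → 0
0 → 13
13 → 2
13 → 1
8 → 5
10 → 7

9, 15, 12, 4, 11, 3, 14, 10, 8, 16, 6, 0, 13, 2, 1, 5, 7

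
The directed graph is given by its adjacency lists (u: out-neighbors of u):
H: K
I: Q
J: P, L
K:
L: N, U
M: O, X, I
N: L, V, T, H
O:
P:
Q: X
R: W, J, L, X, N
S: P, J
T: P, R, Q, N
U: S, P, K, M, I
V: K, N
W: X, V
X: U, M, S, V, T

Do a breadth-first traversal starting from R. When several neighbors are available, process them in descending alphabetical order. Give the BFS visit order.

R -> X -> W -> N -> L -> J -> V -> U -> T -> S -> M -> H -> P -> K -> I -> Q -> O

Visit R; enqueue X, W, N, L, J → queue [X, W, N, L, J]
Visit X; enqueue V, U, T, S, M → queue [W, N, L, J, V, U, T, S, M]
Visit W → queue [N, L, J, V, U, T, S, M]
Visit N; enqueue H → queue [L, J, V, U, T, S, M, H]
Visit L → queue [J, V, U, T, S, M, H]
Visit J; enqueue P → queue [V, U, T, S, M, H, P]
Visit V; enqueue K → queue [U, T, S, M, H, P, K]
Visit U; enqueue I → queue [T, S, M, H, P, K, I]
Visit T; enqueue Q → queue [S, M, H, P, K, I, Q]
Visit S → queue [M, H, P, K, I, Q]
Visit M; enqueue O → queue [H, P, K, I, Q, O]
Visit H → queue [P, K, I, Q, O]
Visit P → queue [K, I, Q, O]
Visit K → queue [I, Q, O]
Visit I → queue [Q, O]
Visit Q → queue [O]
Visit O → queue []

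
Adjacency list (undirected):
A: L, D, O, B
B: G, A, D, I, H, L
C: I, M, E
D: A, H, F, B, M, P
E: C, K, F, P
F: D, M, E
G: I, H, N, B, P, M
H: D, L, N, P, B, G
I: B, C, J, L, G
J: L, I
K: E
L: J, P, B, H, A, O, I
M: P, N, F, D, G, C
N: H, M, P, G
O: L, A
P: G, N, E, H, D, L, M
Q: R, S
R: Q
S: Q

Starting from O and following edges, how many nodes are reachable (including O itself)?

BFS from O visits: O, L, A, P, J, I, H, B, D, N, M, G, E, C, F, K
Reachable nodes: 16 of 19 total.

16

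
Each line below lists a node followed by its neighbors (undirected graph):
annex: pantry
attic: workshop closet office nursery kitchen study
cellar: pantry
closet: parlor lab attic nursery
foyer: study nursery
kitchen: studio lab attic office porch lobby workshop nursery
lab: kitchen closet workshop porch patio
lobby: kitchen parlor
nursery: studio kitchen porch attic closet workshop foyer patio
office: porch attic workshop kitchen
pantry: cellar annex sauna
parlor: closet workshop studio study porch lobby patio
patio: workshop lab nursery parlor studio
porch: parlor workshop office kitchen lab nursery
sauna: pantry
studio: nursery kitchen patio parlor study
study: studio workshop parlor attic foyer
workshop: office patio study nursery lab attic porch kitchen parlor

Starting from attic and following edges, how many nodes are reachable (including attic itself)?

14

BFS from attic visits: attic, closet, kitchen, nursery, office, study, workshop, lab, parlor, lobby, porch, studio, foyer, patio
Reachable nodes: 14 of 18 total.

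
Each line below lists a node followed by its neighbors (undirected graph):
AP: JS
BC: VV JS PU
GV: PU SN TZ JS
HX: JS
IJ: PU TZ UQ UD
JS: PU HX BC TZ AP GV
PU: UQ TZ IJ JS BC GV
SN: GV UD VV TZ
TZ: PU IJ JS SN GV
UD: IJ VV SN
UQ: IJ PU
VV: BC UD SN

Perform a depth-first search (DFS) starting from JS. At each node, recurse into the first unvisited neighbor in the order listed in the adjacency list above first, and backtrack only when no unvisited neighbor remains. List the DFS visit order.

JS, PU, UQ, IJ, TZ, SN, GV, UD, VV, BC, HX, AP

Visit JS
JS → PU
PU → UQ
UQ → IJ
IJ → TZ
TZ → SN
SN → GV
SN → UD
UD → VV
VV → BC
JS → HX
JS → AP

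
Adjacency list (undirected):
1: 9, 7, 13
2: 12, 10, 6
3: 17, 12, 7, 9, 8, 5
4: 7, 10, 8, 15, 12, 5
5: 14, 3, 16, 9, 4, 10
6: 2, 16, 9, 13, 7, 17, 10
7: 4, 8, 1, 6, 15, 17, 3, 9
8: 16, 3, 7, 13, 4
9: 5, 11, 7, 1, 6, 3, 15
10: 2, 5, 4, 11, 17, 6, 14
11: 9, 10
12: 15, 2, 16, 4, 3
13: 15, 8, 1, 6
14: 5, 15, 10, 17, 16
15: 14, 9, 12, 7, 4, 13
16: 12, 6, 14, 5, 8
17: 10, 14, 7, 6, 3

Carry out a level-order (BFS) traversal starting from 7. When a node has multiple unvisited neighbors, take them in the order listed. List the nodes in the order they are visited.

7 → 4 → 8 → 1 → 6 → 15 → 17 → 3 → 9 → 10 → 12 → 5 → 16 → 13 → 2 → 14 → 11

Visit 7; enqueue 4, 8, 1, 6, 15, 17, 3, 9 → queue [4, 8, 1, 6, 15, 17, 3, 9]
Visit 4; enqueue 10, 12, 5 → queue [8, 1, 6, 15, 17, 3, 9, 10, 12, 5]
Visit 8; enqueue 16, 13 → queue [1, 6, 15, 17, 3, 9, 10, 12, 5, 16, 13]
Visit 1 → queue [6, 15, 17, 3, 9, 10, 12, 5, 16, 13]
Visit 6; enqueue 2 → queue [15, 17, 3, 9, 10, 12, 5, 16, 13, 2]
Visit 15; enqueue 14 → queue [17, 3, 9, 10, 12, 5, 16, 13, 2, 14]
Visit 17 → queue [3, 9, 10, 12, 5, 16, 13, 2, 14]
Visit 3 → queue [9, 10, 12, 5, 16, 13, 2, 14]
Visit 9; enqueue 11 → queue [10, 12, 5, 16, 13, 2, 14, 11]
Visit 10 → queue [12, 5, 16, 13, 2, 14, 11]
Visit 12 → queue [5, 16, 13, 2, 14, 11]
Visit 5 → queue [16, 13, 2, 14, 11]
Visit 16 → queue [13, 2, 14, 11]
Visit 13 → queue [2, 14, 11]
Visit 2 → queue [14, 11]
Visit 14 → queue [11]
Visit 11 → queue []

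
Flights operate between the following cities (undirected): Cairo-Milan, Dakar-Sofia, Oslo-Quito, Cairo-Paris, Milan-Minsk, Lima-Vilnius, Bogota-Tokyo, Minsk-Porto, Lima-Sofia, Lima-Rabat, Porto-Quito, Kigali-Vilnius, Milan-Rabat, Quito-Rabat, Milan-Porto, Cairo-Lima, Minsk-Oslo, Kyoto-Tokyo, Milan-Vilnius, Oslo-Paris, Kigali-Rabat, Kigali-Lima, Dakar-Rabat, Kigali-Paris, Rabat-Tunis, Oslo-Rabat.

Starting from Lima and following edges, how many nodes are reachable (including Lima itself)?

14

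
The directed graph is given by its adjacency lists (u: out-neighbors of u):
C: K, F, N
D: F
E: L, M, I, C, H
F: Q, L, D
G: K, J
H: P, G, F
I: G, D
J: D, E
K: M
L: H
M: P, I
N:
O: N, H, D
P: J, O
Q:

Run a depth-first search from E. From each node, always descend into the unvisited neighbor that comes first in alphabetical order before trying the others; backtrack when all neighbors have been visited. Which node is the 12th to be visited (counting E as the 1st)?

P

Visit E
E → C
C → F
F → D
F → L
L → H
H → G
G → J
G → K
K → M
M → I
M → P
P → O
O → N
F → Q

Visit order: E, C, F, D, L, H, G, J, K, M, I, P, O, N, Q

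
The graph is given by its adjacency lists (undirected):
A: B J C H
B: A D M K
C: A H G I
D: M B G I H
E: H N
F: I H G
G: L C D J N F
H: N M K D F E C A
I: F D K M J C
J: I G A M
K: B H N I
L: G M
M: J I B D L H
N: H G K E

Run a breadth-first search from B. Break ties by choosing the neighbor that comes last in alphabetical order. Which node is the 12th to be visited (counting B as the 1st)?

C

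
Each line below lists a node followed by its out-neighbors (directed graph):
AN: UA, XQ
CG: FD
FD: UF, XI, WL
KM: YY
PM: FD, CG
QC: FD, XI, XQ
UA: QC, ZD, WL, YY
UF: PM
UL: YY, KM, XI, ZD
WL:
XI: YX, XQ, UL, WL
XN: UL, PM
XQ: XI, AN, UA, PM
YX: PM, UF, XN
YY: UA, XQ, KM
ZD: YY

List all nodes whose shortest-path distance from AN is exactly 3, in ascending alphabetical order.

CG, FD, KM, UL, YX

Level 0: AN
Level 1: UA, XQ
Level 2: PM, QC, WL, XI, YY, ZD
Level 3: CG, FD, KM, UL, YX
Level 4: UF, XN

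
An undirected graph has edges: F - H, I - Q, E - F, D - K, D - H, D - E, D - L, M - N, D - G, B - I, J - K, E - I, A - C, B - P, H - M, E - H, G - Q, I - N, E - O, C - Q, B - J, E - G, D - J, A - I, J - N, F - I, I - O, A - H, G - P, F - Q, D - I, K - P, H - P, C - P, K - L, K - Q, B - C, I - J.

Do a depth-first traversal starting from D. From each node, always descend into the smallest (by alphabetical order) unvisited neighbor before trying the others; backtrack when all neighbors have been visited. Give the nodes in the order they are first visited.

D → E → F → H → A → C → B → I → J → K → L → P → G → Q → N → M → O

Visit D
D → E
E → F
F → H
H → A
A → C
C → B
B → I
I → J
J → K
K → L
K → P
P → G
G → Q
J → N
N → M
I → O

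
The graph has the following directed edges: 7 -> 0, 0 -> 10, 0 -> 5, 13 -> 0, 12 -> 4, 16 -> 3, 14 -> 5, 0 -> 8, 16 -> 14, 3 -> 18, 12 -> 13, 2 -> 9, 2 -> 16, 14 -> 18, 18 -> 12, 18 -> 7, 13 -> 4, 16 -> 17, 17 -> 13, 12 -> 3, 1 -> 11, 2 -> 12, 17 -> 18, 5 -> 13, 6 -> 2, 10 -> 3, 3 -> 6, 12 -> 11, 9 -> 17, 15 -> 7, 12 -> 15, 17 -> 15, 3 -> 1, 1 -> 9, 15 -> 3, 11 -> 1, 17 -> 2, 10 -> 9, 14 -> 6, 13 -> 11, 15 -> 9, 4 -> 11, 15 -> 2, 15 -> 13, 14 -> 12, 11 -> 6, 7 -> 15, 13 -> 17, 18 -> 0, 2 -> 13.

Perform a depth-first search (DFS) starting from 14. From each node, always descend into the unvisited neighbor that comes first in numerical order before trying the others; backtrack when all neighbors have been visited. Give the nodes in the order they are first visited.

14 5 13 0 8 10 3 1 9 17 2 12 4 11 6 15 7 16 18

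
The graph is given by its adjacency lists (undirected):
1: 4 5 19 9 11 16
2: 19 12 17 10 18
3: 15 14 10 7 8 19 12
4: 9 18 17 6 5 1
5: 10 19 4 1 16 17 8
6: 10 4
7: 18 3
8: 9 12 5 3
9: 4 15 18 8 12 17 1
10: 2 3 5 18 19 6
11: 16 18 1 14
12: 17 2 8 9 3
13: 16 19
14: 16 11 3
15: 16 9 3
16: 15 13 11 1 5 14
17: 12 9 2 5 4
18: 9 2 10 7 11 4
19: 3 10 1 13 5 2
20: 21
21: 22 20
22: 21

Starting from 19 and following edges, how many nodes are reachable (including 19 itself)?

19

BFS from 19 visits: 19, 3, 10, 1, 13, 5, 2, 15, 14, 7, 8, 12, 18, 6, 4, 9, 11, 16, 17
Reachable nodes: 19 of 22 total.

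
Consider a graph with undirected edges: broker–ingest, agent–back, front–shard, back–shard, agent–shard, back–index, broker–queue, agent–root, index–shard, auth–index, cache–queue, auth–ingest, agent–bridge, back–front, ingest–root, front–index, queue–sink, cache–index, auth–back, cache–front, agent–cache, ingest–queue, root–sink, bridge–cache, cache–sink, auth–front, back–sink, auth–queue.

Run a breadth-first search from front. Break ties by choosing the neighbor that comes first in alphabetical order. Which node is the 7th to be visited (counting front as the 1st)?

Visit front; enqueue auth, back, cache, index, shard → queue [auth, back, cache, index, shard]
Visit auth; enqueue ingest, queue → queue [back, cache, index, shard, ingest, queue]
Visit back; enqueue agent, sink → queue [cache, index, shard, ingest, queue, agent, sink]
Visit cache; enqueue bridge → queue [index, shard, ingest, queue, agent, sink, bridge]
Visit index → queue [shard, ingest, queue, agent, sink, bridge]
Visit shard → queue [ingest, queue, agent, sink, bridge]
Visit ingest; enqueue broker, root → queue [queue, agent, sink, bridge, broker, root]
Visit queue → queue [agent, sink, bridge, broker, root]
Visit agent → queue [sink, bridge, broker, root]
Visit sink → queue [bridge, broker, root]
Visit bridge → queue [broker, root]
Visit broker → queue [root]
Visit root → queue []

Visit order: front, auth, back, cache, index, shard, ingest, queue, agent, sink, bridge, broker, root

ingest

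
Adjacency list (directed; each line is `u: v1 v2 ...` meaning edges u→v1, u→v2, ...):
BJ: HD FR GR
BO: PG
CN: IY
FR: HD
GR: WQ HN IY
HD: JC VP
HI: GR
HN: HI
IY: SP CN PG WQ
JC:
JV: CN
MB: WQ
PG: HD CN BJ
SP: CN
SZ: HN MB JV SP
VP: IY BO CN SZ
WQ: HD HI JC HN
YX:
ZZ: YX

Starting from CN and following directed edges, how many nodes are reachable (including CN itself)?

17

BFS from CN visits: CN, IY, WQ, SP, PG, JC, HN, HI, HD, BJ, GR, VP, FR, SZ, BO, MB, JV
Reachable nodes: 17 of 19 total.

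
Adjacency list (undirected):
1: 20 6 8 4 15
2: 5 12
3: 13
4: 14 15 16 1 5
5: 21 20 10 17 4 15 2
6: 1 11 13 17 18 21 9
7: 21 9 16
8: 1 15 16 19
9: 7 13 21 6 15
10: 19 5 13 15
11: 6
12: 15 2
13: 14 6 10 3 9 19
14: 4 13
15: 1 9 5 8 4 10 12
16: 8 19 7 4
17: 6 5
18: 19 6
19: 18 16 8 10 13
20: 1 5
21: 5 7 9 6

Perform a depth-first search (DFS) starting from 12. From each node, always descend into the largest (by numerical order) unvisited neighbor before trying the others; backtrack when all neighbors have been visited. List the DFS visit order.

12, 15, 10, 19, 18, 6, 21, 9, 13, 14, 4, 16, 8, 1, 20, 5, 17, 2, 7, 3, 11

Visit 12
12 → 15
15 → 10
10 → 19
19 → 18
18 → 6
6 → 21
21 → 9
9 → 13
13 → 14
14 → 4
4 → 16
16 → 8
8 → 1
1 → 20
20 → 5
5 → 17
5 → 2
16 → 7
13 → 3
6 → 11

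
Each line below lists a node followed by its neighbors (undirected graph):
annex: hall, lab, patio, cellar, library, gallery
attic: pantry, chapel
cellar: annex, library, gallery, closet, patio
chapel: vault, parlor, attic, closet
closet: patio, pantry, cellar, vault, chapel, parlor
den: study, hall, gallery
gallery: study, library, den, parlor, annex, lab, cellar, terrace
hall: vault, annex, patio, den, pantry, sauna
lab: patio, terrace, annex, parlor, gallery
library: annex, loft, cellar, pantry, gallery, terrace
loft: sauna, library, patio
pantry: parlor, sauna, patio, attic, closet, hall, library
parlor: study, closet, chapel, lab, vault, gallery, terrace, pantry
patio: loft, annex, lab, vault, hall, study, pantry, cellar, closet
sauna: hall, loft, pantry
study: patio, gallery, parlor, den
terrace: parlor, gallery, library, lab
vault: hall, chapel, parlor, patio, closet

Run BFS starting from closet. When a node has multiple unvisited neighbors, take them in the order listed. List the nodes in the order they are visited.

closet → patio → pantry → cellar → vault → chapel → parlor → loft → annex → lab → hall → study → sauna → attic → library → gallery → terrace → den

Visit closet; enqueue patio, pantry, cellar, vault, chapel, parlor → queue [patio, pantry, cellar, vault, chapel, parlor]
Visit patio; enqueue loft, annex, lab, hall, study → queue [pantry, cellar, vault, chapel, parlor, loft, annex, lab, hall, study]
Visit pantry; enqueue sauna, attic, library → queue [cellar, vault, chapel, parlor, loft, annex, lab, hall, study, sauna, attic, library]
Visit cellar; enqueue gallery → queue [vault, chapel, parlor, loft, annex, lab, hall, study, sauna, attic, library, gallery]
Visit vault → queue [chapel, parlor, loft, annex, lab, hall, study, sauna, attic, library, gallery]
Visit chapel → queue [parlor, loft, annex, lab, hall, study, sauna, attic, library, gallery]
Visit parlor; enqueue terrace → queue [loft, annex, lab, hall, study, sauna, attic, library, gallery, terrace]
Visit loft → queue [annex, lab, hall, study, sauna, attic, library, gallery, terrace]
Visit annex → queue [lab, hall, study, sauna, attic, library, gallery, terrace]
Visit lab → queue [hall, study, sauna, attic, library, gallery, terrace]
Visit hall; enqueue den → queue [study, sauna, attic, library, gallery, terrace, den]
Visit study → queue [sauna, attic, library, gallery, terrace, den]
Visit sauna → queue [attic, library, gallery, terrace, den]
Visit attic → queue [library, gallery, terrace, den]
Visit library → queue [gallery, terrace, den]
Visit gallery → queue [terrace, den]
Visit terrace → queue [den]
Visit den → queue []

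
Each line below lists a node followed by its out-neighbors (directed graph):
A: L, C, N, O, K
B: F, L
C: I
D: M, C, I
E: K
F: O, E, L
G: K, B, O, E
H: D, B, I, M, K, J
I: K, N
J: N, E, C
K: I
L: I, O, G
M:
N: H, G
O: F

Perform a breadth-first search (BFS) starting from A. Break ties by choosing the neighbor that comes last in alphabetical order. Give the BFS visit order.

A, O, N, L, K, C, F, H, G, I, E, M, J, D, B

Visit A; enqueue O, N, L, K, C → queue [O, N, L, K, C]
Visit O; enqueue F → queue [N, L, K, C, F]
Visit N; enqueue H, G → queue [L, K, C, F, H, G]
Visit L; enqueue I → queue [K, C, F, H, G, I]
Visit K → queue [C, F, H, G, I]
Visit C → queue [F, H, G, I]
Visit F; enqueue E → queue [H, G, I, E]
Visit H; enqueue M, J, D, B → queue [G, I, E, M, J, D, B]
Visit G → queue [I, E, M, J, D, B]
Visit I → queue [E, M, J, D, B]
Visit E → queue [M, J, D, B]
Visit M → queue [J, D, B]
Visit J → queue [D, B]
Visit D → queue [B]
Visit B → queue []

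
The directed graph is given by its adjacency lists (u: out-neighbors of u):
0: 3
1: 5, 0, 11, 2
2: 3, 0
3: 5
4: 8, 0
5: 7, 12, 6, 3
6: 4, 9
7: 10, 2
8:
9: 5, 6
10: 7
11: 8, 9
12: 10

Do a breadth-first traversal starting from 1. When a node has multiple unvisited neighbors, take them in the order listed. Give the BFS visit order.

Visit 1; enqueue 5, 0, 11, 2 → queue [5, 0, 11, 2]
Visit 5; enqueue 7, 12, 6, 3 → queue [0, 11, 2, 7, 12, 6, 3]
Visit 0 → queue [11, 2, 7, 12, 6, 3]
Visit 11; enqueue 8, 9 → queue [2, 7, 12, 6, 3, 8, 9]
Visit 2 → queue [7, 12, 6, 3, 8, 9]
Visit 7; enqueue 10 → queue [12, 6, 3, 8, 9, 10]
Visit 12 → queue [6, 3, 8, 9, 10]
Visit 6; enqueue 4 → queue [3, 8, 9, 10, 4]
Visit 3 → queue [8, 9, 10, 4]
Visit 8 → queue [9, 10, 4]
Visit 9 → queue [10, 4]
Visit 10 → queue [4]
Visit 4 → queue []

1 -> 5 -> 0 -> 11 -> 2 -> 7 -> 12 -> 6 -> 3 -> 8 -> 9 -> 10 -> 4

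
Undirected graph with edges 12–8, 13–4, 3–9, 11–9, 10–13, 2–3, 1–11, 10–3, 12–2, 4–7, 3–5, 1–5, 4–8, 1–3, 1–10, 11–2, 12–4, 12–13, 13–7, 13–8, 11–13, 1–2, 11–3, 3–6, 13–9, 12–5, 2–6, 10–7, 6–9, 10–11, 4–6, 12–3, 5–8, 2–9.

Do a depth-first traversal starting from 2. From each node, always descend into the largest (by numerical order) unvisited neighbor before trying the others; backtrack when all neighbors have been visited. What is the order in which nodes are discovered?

Visit 2
2 → 12
12 → 13
13 → 11
11 → 10
10 → 7
7 → 4
4 → 8
8 → 5
5 → 3
3 → 9
9 → 6
3 → 1

2 12 13 11 10 7 4 8 5 3 9 6 1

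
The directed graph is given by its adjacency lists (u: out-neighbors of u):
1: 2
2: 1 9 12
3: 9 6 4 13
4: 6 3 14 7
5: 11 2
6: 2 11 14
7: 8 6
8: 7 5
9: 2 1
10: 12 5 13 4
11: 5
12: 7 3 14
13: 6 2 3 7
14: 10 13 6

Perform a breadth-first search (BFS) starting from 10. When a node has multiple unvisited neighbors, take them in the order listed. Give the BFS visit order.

10, 12, 5, 13, 4, 7, 3, 14, 11, 2, 6, 8, 9, 1

Visit 10; enqueue 12, 5, 13, 4 → queue [12, 5, 13, 4]
Visit 12; enqueue 7, 3, 14 → queue [5, 13, 4, 7, 3, 14]
Visit 5; enqueue 11, 2 → queue [13, 4, 7, 3, 14, 11, 2]
Visit 13; enqueue 6 → queue [4, 7, 3, 14, 11, 2, 6]
Visit 4 → queue [7, 3, 14, 11, 2, 6]
Visit 7; enqueue 8 → queue [3, 14, 11, 2, 6, 8]
Visit 3; enqueue 9 → queue [14, 11, 2, 6, 8, 9]
Visit 14 → queue [11, 2, 6, 8, 9]
Visit 11 → queue [2, 6, 8, 9]
Visit 2; enqueue 1 → queue [6, 8, 9, 1]
Visit 6 → queue [8, 9, 1]
Visit 8 → queue [9, 1]
Visit 9 → queue [1]
Visit 1 → queue []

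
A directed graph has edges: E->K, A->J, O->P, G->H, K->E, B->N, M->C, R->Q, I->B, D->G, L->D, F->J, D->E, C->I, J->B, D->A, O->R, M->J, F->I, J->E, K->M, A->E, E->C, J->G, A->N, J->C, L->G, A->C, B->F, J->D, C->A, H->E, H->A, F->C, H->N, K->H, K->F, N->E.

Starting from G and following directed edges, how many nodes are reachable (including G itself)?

13

BFS from G visits: G, H, N, E, A, K, C, J, M, F, I, D, B
Reachable nodes: 13 of 18 total.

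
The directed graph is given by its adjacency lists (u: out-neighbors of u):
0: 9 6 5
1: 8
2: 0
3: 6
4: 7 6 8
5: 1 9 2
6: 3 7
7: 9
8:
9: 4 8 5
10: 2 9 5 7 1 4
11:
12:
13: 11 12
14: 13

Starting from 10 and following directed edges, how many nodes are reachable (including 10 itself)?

11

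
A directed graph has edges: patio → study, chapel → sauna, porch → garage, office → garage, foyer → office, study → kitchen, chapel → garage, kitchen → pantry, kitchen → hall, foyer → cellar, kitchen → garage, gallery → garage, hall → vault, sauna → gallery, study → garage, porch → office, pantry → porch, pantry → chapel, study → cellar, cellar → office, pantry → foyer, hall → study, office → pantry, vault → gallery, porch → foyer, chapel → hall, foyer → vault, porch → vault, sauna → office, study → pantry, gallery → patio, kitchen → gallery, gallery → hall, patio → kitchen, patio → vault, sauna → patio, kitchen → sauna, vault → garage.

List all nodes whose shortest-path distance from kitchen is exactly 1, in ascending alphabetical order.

gallery, garage, hall, pantry, sauna

Level 0: kitchen
Level 1: gallery, garage, hall, pantry, sauna
Level 2: chapel, foyer, office, patio, porch, study, vault
Level 3: cellar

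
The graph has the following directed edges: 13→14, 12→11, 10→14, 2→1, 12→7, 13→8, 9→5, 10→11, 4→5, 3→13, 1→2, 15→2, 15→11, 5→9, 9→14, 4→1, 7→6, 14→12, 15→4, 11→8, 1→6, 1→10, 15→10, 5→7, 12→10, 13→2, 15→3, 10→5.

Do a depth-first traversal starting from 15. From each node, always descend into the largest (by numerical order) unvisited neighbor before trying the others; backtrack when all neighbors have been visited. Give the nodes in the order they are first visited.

Visit 15
15 → 11
11 → 8
15 → 10
10 → 14
14 → 12
12 → 7
7 → 6
10 → 5
5 → 9
15 → 4
4 → 1
1 → 2
15 → 3
3 → 13

15 -> 11 -> 8 -> 10 -> 14 -> 12 -> 7 -> 6 -> 5 -> 9 -> 4 -> 1 -> 2 -> 3 -> 13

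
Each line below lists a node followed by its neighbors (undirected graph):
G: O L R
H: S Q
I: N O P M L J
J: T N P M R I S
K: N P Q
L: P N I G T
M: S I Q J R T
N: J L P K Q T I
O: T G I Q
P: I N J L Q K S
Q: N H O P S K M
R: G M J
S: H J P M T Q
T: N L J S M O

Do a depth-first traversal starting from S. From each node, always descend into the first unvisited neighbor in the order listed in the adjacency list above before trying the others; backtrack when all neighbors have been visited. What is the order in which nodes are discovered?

S H Q N J T L P I O G R M K

Visit S
S → H
H → Q
Q → N
N → J
J → T
T → L
L → P
P → I
I → O
O → G
G → R
R → M
P → K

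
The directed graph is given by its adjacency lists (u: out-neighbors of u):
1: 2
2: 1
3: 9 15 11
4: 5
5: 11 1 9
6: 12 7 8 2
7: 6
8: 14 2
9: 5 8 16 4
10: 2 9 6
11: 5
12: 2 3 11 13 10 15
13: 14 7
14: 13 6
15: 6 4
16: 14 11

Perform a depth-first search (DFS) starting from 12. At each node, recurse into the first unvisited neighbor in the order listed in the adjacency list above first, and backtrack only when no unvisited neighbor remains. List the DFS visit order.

12, 2, 1, 3, 9, 5, 11, 8, 14, 13, 7, 6, 16, 4, 15, 10

Visit 12
12 → 2
2 → 1
12 → 3
3 → 9
9 → 5
5 → 11
9 → 8
8 → 14
14 → 13
13 → 7
7 → 6
9 → 16
9 → 4
3 → 15
12 → 10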